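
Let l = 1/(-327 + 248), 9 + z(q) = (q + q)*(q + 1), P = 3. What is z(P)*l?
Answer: -15/79 ≈ -0.18987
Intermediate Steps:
z(q) = -9 + 2*q*(1 + q) (z(q) = -9 + (q + q)*(q + 1) = -9 + (2*q)*(1 + q) = -9 + 2*q*(1 + q))
l = -1/79 (l = 1/(-79) = -1/79 ≈ -0.012658)
z(P)*l = (-9 + 2*3 + 2*3²)*(-1/79) = (-9 + 6 + 2*9)*(-1/79) = (-9 + 6 + 18)*(-1/79) = 15*(-1/79) = -15/79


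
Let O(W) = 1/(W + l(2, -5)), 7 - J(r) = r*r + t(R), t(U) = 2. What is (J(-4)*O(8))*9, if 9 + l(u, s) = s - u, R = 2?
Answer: 99/8 ≈ 12.375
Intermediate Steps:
J(r) = 5 - r² (J(r) = 7 - (r*r + 2) = 7 - (r² + 2) = 7 - (2 + r²) = 7 + (-2 - r²) = 5 - r²)
l(u, s) = -9 + s - u (l(u, s) = -9 + (s - u) = -9 + s - u)
O(W) = 1/(-16 + W) (O(W) = 1/(W + (-9 - 5 - 1*2)) = 1/(W + (-9 - 5 - 2)) = 1/(W - 16) = 1/(-16 + W))
(J(-4)*O(8))*9 = ((5 - 1*(-4)²)/(-16 + 8))*9 = ((5 - 1*16)/(-8))*9 = ((5 - 16)*(-⅛))*9 = -11*(-⅛)*9 = (11/8)*9 = 99/8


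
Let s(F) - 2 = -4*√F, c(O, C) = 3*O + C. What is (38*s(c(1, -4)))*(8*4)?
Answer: 2432 - 4864*I ≈ 2432.0 - 4864.0*I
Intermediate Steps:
c(O, C) = C + 3*O
s(F) = 2 - 4*√F
(38*s(c(1, -4)))*(8*4) = (38*(2 - 4*√(-4 + 3*1)))*(8*4) = (38*(2 - 4*√(-4 + 3)))*32 = (38*(2 - 4*I))*32 = (76 - 152*I)*32 = 2432 - 4864*I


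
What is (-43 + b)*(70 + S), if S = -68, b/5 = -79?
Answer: -876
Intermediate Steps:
b = -395 (b = 5*(-79) = -395)
(-43 + b)*(70 + S) = (-43 - 395)*(70 - 68) = -438*2 = -876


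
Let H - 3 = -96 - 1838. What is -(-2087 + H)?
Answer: 4018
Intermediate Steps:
H = -1931 (H = 3 + (-96 - 1838) = 3 - 1934 = -1931)
-(-2087 + H) = -(-2087 - 1931) = -1*(-4018) = 4018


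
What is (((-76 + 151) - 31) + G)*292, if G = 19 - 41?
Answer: 6424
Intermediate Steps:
G = -22
(((-76 + 151) - 31) + G)*292 = (((-76 + 151) - 31) - 22)*292 = ((75 - 31) - 22)*292 = (44 - 22)*292 = 22*292 = 6424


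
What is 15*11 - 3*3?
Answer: 156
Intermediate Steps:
15*11 - 3*3 = 165 - 9 = 156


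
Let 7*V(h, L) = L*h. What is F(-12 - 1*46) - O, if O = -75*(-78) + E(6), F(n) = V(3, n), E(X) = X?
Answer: -41166/7 ≈ -5880.9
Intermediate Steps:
V(h, L) = L*h/7 (V(h, L) = (L*h)/7 = L*h/7)
F(n) = 3*n/7 (F(n) = (1/7)*n*3 = 3*n/7)
O = 5856 (O = -75*(-78) + 6 = 5850 + 6 = 5856)
F(-12 - 1*46) - O = 3*(-12 - 1*46)/7 - 1*5856 = 3*(-12 - 46)/7 - 5856 = (3/7)*(-58) - 5856 = -174/7 - 5856 = -41166/7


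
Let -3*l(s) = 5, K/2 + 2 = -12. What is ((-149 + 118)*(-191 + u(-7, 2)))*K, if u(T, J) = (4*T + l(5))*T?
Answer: 43400/3 ≈ 14467.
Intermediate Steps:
K = -28 (K = -4 + 2*(-12) = -4 - 24 = -28)
l(s) = -5/3 (l(s) = -⅓*5 = -5/3)
u(T, J) = T*(-5/3 + 4*T) (u(T, J) = (4*T - 5/3)*T = (-5/3 + 4*T)*T = T*(-5/3 + 4*T))
((-149 + 118)*(-191 + u(-7, 2)))*K = ((-149 + 118)*(-191 + (⅓)*(-7)*(-5 + 12*(-7))))*(-28) = -31*(-191 + (⅓)*(-7)*(-5 - 84))*(-28) = -31*(-191 + (⅓)*(-7)*(-89))*(-28) = -31*(-191 + 623/3)*(-28) = -31*50/3*(-28) = -1550/3*(-28) = 43400/3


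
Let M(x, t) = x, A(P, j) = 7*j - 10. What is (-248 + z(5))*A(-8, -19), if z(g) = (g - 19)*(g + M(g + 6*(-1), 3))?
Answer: 43472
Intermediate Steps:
A(P, j) = -10 + 7*j
z(g) = (-19 + g)*(-6 + 2*g) (z(g) = (g - 19)*(g + (g + 6*(-1))) = (-19 + g)*(g + (g - 6)) = (-19 + g)*(g + (-6 + g)) = (-19 + g)*(-6 + 2*g))
(-248 + z(5))*A(-8, -19) = (-248 + (114 - 44*5 + 2*5²))*(-10 + 7*(-19)) = (-248 + (114 - 220 + 2*25))*(-10 - 133) = (-248 + (114 - 220 + 50))*(-143) = (-248 - 56)*(-143) = -304*(-143) = 43472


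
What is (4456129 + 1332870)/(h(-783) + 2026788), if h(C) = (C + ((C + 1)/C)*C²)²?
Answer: 5788999/373962406317 ≈ 1.5480e-5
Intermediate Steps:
h(C) = (C + C*(1 + C))² (h(C) = (C + ((1 + C)/C)*C²)² = (C + C*(1 + C))²)
(4456129 + 1332870)/(h(-783) + 2026788) = (4456129 + 1332870)/((-783)²*(2 - 783)² + 2026788) = 5788999/(613089*(-781)² + 2026788) = 5788999/(613089*609961 + 2026788) = 5788999/(373960379529 + 2026788) = 5788999/373962406317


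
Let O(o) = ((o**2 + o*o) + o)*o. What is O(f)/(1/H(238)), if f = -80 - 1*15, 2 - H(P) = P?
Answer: 402551100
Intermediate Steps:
H(P) = 2 - P
f = -95 (f = -80 - 15 = -95)
O(o) = o*(o + 2*o**2) (O(o) = ((o**2 + o**2) + o)*o = (2*o**2 + o)*o = (o + 2*o**2)*o = o*(o + 2*o**2))
O(f)/(1/H(238)) = ((-95)**2*(1 + 2*(-95)))/(1/(2 - 1*238)) = (9025*(1 - 190))/(1/(2 - 238)) = (9025*(-189))/(1/(-236)) = -1705725/(-1/236) = -1705725*(-236) = 402551100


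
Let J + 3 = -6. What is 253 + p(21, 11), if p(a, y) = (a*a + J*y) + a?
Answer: 616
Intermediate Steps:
J = -9 (J = -3 - 6 = -9)
p(a, y) = a + a**2 - 9*y (p(a, y) = (a*a - 9*y) + a = (a**2 - 9*y) + a = a + a**2 - 9*y)
253 + p(21, 11) = 253 + (21 + 21**2 - 9*11) = 253 + (21 + 441 - 99) = 253 + 363 = 616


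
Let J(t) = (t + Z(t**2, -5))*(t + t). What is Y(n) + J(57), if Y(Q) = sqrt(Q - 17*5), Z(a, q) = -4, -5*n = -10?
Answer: 6042 + I*sqrt(83) ≈ 6042.0 + 9.1104*I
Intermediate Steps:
n = 2 (n = -1/5*(-10) = 2)
Y(Q) = sqrt(-85 + Q) (Y(Q) = sqrt(Q - 85) = sqrt(-85 + Q))
J(t) = 2*t*(-4 + t) (J(t) = (t - 4)*(t + t) = (-4 + t)*(2*t) = 2*t*(-4 + t))
Y(n) + J(57) = sqrt(-85 + 2) + 2*57*(-4 + 57) = sqrt(-83) + 2*57*53 = I*sqrt(83) + 6042 = 6042 + I*sqrt(83)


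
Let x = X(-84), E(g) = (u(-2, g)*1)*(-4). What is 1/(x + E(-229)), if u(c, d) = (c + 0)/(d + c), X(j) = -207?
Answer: -231/47825 ≈ -0.0048301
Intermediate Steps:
u(c, d) = c/(c + d)
E(g) = 8/(-2 + g) (E(g) = (-2/(-2 + g)*1)*(-4) = -2/(-2 + g)*(-4) = 8/(-2 + g))
x = -207
1/(x + E(-229)) = 1/(-207 + 8/(-2 - 229)) = 1/(-207 + 8/(-231)) = 1/(-207 + 8*(-1/231)) = 1/(-207 - 8/231) = 1/(-47825/231) = -231/47825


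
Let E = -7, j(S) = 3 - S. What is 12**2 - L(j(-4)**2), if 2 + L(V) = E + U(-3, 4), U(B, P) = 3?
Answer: 150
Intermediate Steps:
L(V) = -6 (L(V) = -2 + (-7 + 3) = -2 - 4 = -6)
12**2 - L(j(-4)**2) = 12**2 - 1*(-6) = 144 + 6 = 150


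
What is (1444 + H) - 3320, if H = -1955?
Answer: -3831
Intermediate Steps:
(1444 + H) - 3320 = (1444 - 1955) - 3320 = -511 - 3320 = -3831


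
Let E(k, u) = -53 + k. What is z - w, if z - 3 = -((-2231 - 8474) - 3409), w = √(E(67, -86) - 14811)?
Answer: 14117 - I*√14797 ≈ 14117.0 - 121.64*I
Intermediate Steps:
w = I*√14797 (w = √((-53 + 67) - 14811) = √(14 - 14811) = √(-14797) = I*√14797 ≈ 121.64*I)
z = 14117 (z = 3 - ((-2231 - 8474) - 3409) = 3 - (-10705 - 3409) = 3 - 1*(-14114) = 3 + 14114 = 14117)
z - w = 14117 - I*√14797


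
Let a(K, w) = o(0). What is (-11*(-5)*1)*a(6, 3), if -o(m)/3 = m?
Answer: 0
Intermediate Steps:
o(m) = -3*m
a(K, w) = 0 (a(K, w) = -3*0 = 0)
(-11*(-5)*1)*a(6, 3) = (-11*(-5)*1)*0 = (55*1)*0 = 55*0 = 0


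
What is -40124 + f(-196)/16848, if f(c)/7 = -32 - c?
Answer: -169002001/4212 ≈ -40124.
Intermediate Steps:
f(c) = -224 - 7*c (f(c) = 7*(-32 - c) = -224 - 7*c)
-40124 + f(-196)/16848 = -40124 + (-224 - 7*(-196))/16848 = -40124 + (-224 + 1372)*(1/16848) = -40124 + 1148*(1/16848) = -40124 + 287/4212 = -169002001/4212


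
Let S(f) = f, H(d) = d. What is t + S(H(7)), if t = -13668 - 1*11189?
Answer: -24850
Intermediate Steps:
t = -24857 (t = -13668 - 11189 = -24857)
t + S(H(7)) = -24857 + 7 = -24850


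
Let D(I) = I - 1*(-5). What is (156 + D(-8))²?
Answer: 23409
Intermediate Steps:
D(I) = 5 + I (D(I) = I + 5 = 5 + I)
(156 + D(-8))² = (156 + (5 - 8))² = (156 - 3)² = 153² = 23409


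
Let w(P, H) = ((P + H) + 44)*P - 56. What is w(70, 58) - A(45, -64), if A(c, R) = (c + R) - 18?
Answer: 12021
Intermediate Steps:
A(c, R) = -18 + R + c (A(c, R) = (R + c) - 18 = -18 + R + c)
w(P, H) = -56 + P*(44 + H + P) (w(P, H) = ((H + P) + 44)*P - 56 = (44 + H + P)*P - 56 = P*(44 + H + P) - 56 = -56 + P*(44 + H + P))
w(70, 58) - A(45, -64) = (-56 + 70**2 + 44*70 + 58*70) - (-18 - 64 + 45) = (-56 + 4900 + 3080 + 4060) - 1*(-37) = 11984 + 37 = 12021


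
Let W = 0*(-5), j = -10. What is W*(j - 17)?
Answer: 0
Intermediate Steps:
W = 0
W*(j - 17) = 0*(-10 - 17) = 0*(-27) = 0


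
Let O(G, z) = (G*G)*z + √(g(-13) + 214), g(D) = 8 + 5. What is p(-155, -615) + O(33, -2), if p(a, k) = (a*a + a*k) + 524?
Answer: 117696 + √227 ≈ 1.1771e+5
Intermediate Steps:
g(D) = 13
p(a, k) = 524 + a² + a*k (p(a, k) = (a² + a*k) + 524 = 524 + a² + a*k)
O(G, z) = √227 + z*G² (O(G, z) = (G*G)*z + √(13 + 214) = G²*z + √227 = z*G² + √227 = √227 + z*G²)
p(-155, -615) + O(33, -2) = (524 + (-155)² - 155*(-615)) + (√227 - 2*33²) = (524 + 24025 + 95325) + (√227 - 2*1089) = 119874 + (√227 - 2178) = 119874 + (-2178 + √227) = 117696 + √227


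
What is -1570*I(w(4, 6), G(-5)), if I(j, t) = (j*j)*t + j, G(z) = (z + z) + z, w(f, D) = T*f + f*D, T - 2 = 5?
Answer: 63597560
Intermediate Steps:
T = 7 (T = 2 + 5 = 7)
w(f, D) = 7*f + D*f (w(f, D) = 7*f + f*D = 7*f + D*f)
G(z) = 3*z (G(z) = 2*z + z = 3*z)
I(j, t) = j + t*j² (I(j, t) = j²*t + j = t*j² + j = j + t*j²)
-1570*I(w(4, 6), G(-5)) = -1570*4*(7 + 6)*(1 + (4*(7 + 6))*(3*(-5))) = -1570*4*13*(1 + (4*13)*(-15)) = -81640*(1 + 52*(-15)) = -81640*(1 - 780) = -81640*(-779) = -1570*(-40508) = 63597560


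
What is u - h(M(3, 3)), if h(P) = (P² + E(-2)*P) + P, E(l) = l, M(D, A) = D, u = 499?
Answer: 493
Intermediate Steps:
h(P) = P² - P (h(P) = (P² - 2*P) + P = P² - P)
u - h(M(3, 3)) = 499 - 3*(-1 + 3) = 499 - 3*2 = 499 - 1*6 = 499 - 6 = 493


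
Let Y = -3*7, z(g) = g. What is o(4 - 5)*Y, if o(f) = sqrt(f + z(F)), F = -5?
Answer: -21*I*sqrt(6) ≈ -51.439*I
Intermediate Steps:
o(f) = sqrt(-5 + f) (o(f) = sqrt(f - 5) = sqrt(-5 + f))
Y = -21
o(4 - 5)*Y = sqrt(-5 + (4 - 5))*(-21) = sqrt(-5 - 1)*(-21) = sqrt(-6)*(-21) = (I*sqrt(6))*(-21) = -21*I*sqrt(6)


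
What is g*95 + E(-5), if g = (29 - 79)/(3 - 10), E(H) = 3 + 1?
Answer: 4778/7 ≈ 682.57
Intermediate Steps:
E(H) = 4
g = 50/7 (g = -50/(-7) = -50*(-1/7) = 50/7 ≈ 7.1429)
g*95 + E(-5) = (50/7)*95 + 4 = 4750/7 + 4 = 4778/7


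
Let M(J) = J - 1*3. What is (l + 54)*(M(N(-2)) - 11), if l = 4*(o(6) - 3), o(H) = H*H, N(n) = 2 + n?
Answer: -2604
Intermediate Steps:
M(J) = -3 + J (M(J) = J - 3 = -3 + J)
o(H) = H**2
l = 132 (l = 4*(6**2 - 3) = 4*(36 - 3) = 4*33 = 132)
(l + 54)*(M(N(-2)) - 11) = (132 + 54)*((-3 + (2 - 2)) - 11) = 186*((-3 + 0) - 11) = 186*(-3 - 11) = 186*(-14) = -2604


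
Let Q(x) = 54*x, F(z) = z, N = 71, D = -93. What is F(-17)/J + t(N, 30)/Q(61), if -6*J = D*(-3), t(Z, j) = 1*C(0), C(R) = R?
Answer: 34/93 ≈ 0.36559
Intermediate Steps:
t(Z, j) = 0 (t(Z, j) = 1*0 = 0)
J = -93/2 (J = -(-31)*(-3)/2 = -⅙*279 = -93/2 ≈ -46.500)
F(-17)/J + t(N, 30)/Q(61) = -17/(-93/2) + 0/((54*61)) = -17*(-2/93) + 0/3294 = 34/93 + 0*(1/3294) = 34/93 + 0 = 34/93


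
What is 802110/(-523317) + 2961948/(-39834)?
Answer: -87888277292/1158100521 ≈ -75.890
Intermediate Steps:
802110/(-523317) + 2961948/(-39834) = 802110*(-1/523317) + 2961948*(-1/39834) = -267370/174439 - 493658/6639 = -87888277292/1158100521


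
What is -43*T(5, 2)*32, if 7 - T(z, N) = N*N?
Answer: -4128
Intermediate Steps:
T(z, N) = 7 - N² (T(z, N) = 7 - N*N = 7 - N²)
-43*T(5, 2)*32 = -43*(7 - 1*2²)*32 = -43*(7 - 1*4)*32 = -43*(7 - 4)*32 = -43*3*32 = -129*32 = -4128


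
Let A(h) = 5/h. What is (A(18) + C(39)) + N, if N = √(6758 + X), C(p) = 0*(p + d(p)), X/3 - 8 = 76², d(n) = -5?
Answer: 5/18 + √24110 ≈ 155.55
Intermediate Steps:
X = 17352 (X = 24 + 3*76² = 24 + 3*5776 = 24 + 17328 = 17352)
C(p) = 0 (C(p) = 0*(p - 5) = 0*(-5 + p) = 0)
N = √24110 (N = √(6758 + 17352) = √24110 ≈ 155.27)
(A(18) + C(39)) + N = (5/18 + 0) + √24110 = 5/18 + √24110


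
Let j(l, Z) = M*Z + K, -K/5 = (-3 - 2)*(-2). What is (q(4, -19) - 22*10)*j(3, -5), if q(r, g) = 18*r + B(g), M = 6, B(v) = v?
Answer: 13360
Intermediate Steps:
K = -50 (K = -5*(-3 - 2)*(-2) = -(-25)*(-2) = -5*10 = -50)
q(r, g) = g + 18*r (q(r, g) = 18*r + g = g + 18*r)
j(l, Z) = -50 + 6*Z (j(l, Z) = 6*Z - 50 = -50 + 6*Z)
(q(4, -19) - 22*10)*j(3, -5) = ((-19 + 18*4) - 22*10)*(-50 + 6*(-5)) = ((-19 + 72) - 220)*(-50 - 30) = (53 - 220)*(-80) = -167*(-80) = 13360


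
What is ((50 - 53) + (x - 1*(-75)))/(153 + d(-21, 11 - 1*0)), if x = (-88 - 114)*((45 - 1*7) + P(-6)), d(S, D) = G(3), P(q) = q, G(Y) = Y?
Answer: -1598/39 ≈ -40.974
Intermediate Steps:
d(S, D) = 3
x = -6464 (x = (-88 - 114)*((45 - 1*7) - 6) = -202*((45 - 7) - 6) = -202*(38 - 6) = -202*32 = -6464)
((50 - 53) + (x - 1*(-75)))/(153 + d(-21, 11 - 1*0)) = ((50 - 53) + (-6464 - 1*(-75)))/(153 + 3) = (-3 + (-6464 + 75))/156 = (-3 - 6389)*(1/156) = -6392*1/156 = -1598/39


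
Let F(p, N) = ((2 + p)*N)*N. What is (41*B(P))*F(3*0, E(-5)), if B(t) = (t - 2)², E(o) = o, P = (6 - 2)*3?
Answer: 205000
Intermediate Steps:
P = 12 (P = 4*3 = 12)
B(t) = (-2 + t)²
F(p, N) = N²*(2 + p) (F(p, N) = (N*(2 + p))*N = N²*(2 + p))
(41*B(P))*F(3*0, E(-5)) = (41*(-2 + 12)²)*((-5)²*(2 + 3*0)) = (41*10²)*(25*(2 + 0)) = (41*100)*(25*2) = 4100*50 = 205000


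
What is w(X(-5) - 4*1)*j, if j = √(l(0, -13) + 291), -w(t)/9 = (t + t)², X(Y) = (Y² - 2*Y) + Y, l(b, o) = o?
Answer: -24336*√278 ≈ -4.0576e+5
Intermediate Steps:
X(Y) = Y² - Y
w(t) = -36*t² (w(t) = -9*(t + t)² = -9*4*t² = -36*t²)
j = √278 (j = √(-13 + 291) = √278 ≈ 16.673)
w(X(-5) - 4*1)*j = (-36*(-5*(-1 - 5) - 4*1)²)*√278 = (-36*(-5*(-6) - 4)²)*√278 = (-36*(30 - 4)²)*√278 = (-36*26²)*√278 = (-36*676)*√278 = -24336*√278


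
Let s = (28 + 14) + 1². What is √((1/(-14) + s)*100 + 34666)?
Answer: 2*√477246/7 ≈ 197.38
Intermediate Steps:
s = 43 (s = 42 + 1 = 43)
√((1/(-14) + s)*100 + 34666) = √((1/(-14) + 43)*100 + 34666) = √((-1/14 + 43)*100 + 34666) = √((601/14)*100 + 34666) = √(30050/7 + 34666) = √(272712/7) = 2*√477246/7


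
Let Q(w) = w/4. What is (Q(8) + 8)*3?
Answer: 30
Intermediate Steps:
Q(w) = w/4 (Q(w) = w*(1/4) = w/4)
(Q(8) + 8)*3 = ((1/4)*8 + 8)*3 = (2 + 8)*3 = 10*3 = 30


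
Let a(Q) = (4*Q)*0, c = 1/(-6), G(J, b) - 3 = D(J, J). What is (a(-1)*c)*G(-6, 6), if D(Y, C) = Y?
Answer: 0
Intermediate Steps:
G(J, b) = 3 + J
c = -1/6 ≈ -0.16667
a(Q) = 0
(a(-1)*c)*G(-6, 6) = (0*(-1/6))*(3 - 6) = 0*(-3) = 0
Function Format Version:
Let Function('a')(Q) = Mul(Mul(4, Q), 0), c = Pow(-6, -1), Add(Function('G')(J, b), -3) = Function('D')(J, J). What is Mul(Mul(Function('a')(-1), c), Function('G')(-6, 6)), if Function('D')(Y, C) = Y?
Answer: 0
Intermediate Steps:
Function('G')(J, b) = Add(3, J)
c = Rational(-1, 6) ≈ -0.16667
Function('a')(Q) = 0
Mul(Mul(Function('a')(-1), c), Function('G')(-6, 6)) = Mul(Mul(0, Rational(-1, 6)), Add(3, -6)) = Mul(0, -3) = 0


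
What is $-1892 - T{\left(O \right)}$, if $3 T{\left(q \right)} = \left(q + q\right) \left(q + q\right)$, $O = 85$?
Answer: $- \frac{34576}{3} \approx -11525.0$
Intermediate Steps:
$T{\left(q \right)} = \frac{4 q^{2}}{3}$ ($T{\left(q \right)} = \frac{\left(q + q\right) \left(q + q\right)}{3} = \frac{2 q 2 q}{3} = \frac{4 q^{2}}{3}$)
$-1892 - T{\left(O \right)} = -1892 - \frac{4 \cdot 85^{2}}{3} = -1892 - \frac{4}{3} \cdot 7225 = -1892 - \frac{28900}{3} = - \frac{34576}{3}$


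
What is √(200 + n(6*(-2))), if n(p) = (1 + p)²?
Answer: √321 ≈ 17.916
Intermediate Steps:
√(200 + n(6*(-2))) = √(200 + (1 + 6*(-2))²) = √(200 + (1 - 12)²) = √(200 + (-11)²) = √(200 + 121) = √321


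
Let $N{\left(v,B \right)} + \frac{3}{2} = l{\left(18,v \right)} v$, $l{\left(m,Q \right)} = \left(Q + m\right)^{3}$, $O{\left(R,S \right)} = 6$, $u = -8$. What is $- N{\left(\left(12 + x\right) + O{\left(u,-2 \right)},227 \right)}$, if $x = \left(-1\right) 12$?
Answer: $- \frac{165885}{2} \approx -82943.0$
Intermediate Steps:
$x = -12$
$N{\left(v,B \right)} = - \frac{3}{2} + v \left(18 + v\right)^{3}$ ($N{\left(v,B \right)} = - \frac{3}{2} + \left(v + 18\right)^{3} v = - \frac{3}{2} + \left(18 + v\right)^{3} v = - \frac{3}{2} + v \left(18 + v\right)^{3}$)
$- N{\left(\left(12 + x\right) + O{\left(u,-2 \right)},227 \right)} = - (- \frac{3}{2} + \left(\left(12 - 12\right) + 6\right) \left(18 + \left(\left(12 - 12\right) + 6\right)\right)^{3}) = - (- \frac{3}{2} + \left(0 + 6\right) \left(18 + \left(0 + 6\right)\right)^{3}) = - (- \frac{3}{2} + 6 \left(18 + 6\right)^{3}) = - (- \frac{3}{2} + 6 \cdot 24^{3}) = - (- \frac{3}{2} + 6 \cdot 13824) = - (- \frac{3}{2} + 82944) = \left(-1\right) \frac{165885}{2} = - \frac{165885}{2}$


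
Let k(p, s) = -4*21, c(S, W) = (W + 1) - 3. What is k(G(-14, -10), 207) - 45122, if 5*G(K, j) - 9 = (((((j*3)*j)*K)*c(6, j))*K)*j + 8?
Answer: -45206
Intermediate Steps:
c(S, W) = -2 + W (c(S, W) = (1 + W) - 3 = -2 + W)
G(K, j) = 17/5 + 3*K²*j³*(-2 + j)/5 (G(K, j) = 9/5 + ((((((j*3)*j)*K)*(-2 + j))*K)*j + 8)/5 = 9/5 + ((((((3*j)*j)*K)*(-2 + j))*K)*j + 8)/5 = 9/5 + (((((3*j²)*K)*(-2 + j))*K)*j + 8)/5 = 9/5 + ((((3*K*j²)*(-2 + j))*K)*j + 8)/5 = 9/5 + (((3*K*j²*(-2 + j))*K)*j + 8)/5 = 9/5 + ((3*K²*j²*(-2 + j))*j + 8)/5 = 9/5 + (3*K²*j³*(-2 + j) + 8)/5 = 9/5 + (8 + 3*K²*j³*(-2 + j))/5 = 9/5 + (8/5 + 3*K²*j³*(-2 + j)/5) = 17/5 + 3*K²*j³*(-2 + j)/5)
k(p, s) = -84
k(G(-14, -10), 207) - 45122 = -84 - 45122 = -45206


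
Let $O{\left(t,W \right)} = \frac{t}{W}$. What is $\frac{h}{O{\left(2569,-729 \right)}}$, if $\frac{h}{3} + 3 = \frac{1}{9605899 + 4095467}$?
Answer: $\frac{3329431857}{1303659602} \approx 2.5539$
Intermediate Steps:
$h = - \frac{41104097}{4567122}$ ($h = -9 + \frac{3}{9605899 + 4095467} = -9 + \frac{3}{13701366} = -9 + 3 \cdot \frac{1}{13701366} = -9 + \frac{1}{4567122} = - \frac{41104097}{4567122} \approx -9.0$)
$\frac{h}{O{\left(2569,-729 \right)}} = - \frac{41104097}{4567122 \frac{2569}{-729}} = - \frac{41104097}{4567122 \cdot 2569 \left(- \frac{1}{729}\right)} = - \frac{41104097}{4567122 \left(- \frac{2569}{729}\right)} = \left(- \frac{41104097}{4567122}\right) \left(- \frac{729}{2569}\right) = \frac{3329431857}{1303659602}$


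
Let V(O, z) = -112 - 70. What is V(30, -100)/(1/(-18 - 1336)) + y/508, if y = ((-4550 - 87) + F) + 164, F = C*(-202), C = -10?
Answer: 125182971/508 ≈ 2.4642e+5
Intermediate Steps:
F = 2020 (F = -10*(-202) = 2020)
V(O, z) = -182
y = -2453 (y = ((-4550 - 87) + 2020) + 164 = (-4637 + 2020) + 164 = -2617 + 164 = -2453)
V(30, -100)/(1/(-18 - 1336)) + y/508 = -182/(1/(-18 - 1336)) - 2453/508 = -182/(1/(-1354)) - 2453*1/508 = -182/(-1/1354) - 2453/508 = -182*(-1354) - 2453/508 = 246428 - 2453/508 = 125182971/508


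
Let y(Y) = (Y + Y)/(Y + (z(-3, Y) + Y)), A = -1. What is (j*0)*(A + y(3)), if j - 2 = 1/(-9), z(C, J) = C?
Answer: 0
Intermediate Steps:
j = 17/9 (j = 2 + 1/(-9) = 2 - 1/9 = 17/9 ≈ 1.8889)
y(Y) = 2*Y/(-3 + 2*Y) (y(Y) = (Y + Y)/(Y + (-3 + Y)) = (2*Y)/(-3 + 2*Y) = 2*Y/(-3 + 2*Y))
(j*0)*(A + y(3)) = ((17/9)*0)*(-1 + 2*3/(-3 + 2*3)) = 0*(-1 + 2*3/(-3 + 6)) = 0*(-1 + 2*3/3) = 0*(-1 + 2*3*(1/3)) = 0*(-1 + 2) = 0*1 = 0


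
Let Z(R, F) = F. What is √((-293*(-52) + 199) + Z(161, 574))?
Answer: √16009 ≈ 126.53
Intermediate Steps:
√((-293*(-52) + 199) + Z(161, 574)) = √((-293*(-52) + 199) + 574) = √((15236 + 199) + 574) = √(15435 + 574) = √16009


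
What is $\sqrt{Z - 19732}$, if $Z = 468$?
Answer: $8 i \sqrt{301} \approx 138.79 i$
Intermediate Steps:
$\sqrt{Z - 19732} = \sqrt{468 - 19732} = \sqrt{-19264} = 8 i \sqrt{301}$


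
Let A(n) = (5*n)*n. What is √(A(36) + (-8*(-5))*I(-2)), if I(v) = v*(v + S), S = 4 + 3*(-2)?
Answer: 20*√17 ≈ 82.462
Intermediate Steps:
S = -2 (S = 4 - 6 = -2)
I(v) = v*(-2 + v) (I(v) = v*(v - 2) = v*(-2 + v))
A(n) = 5*n²
√(A(36) + (-8*(-5))*I(-2)) = √(5*36² + (-8*(-5))*(-2*(-2 - 2))) = √(5*1296 + 40*(-2*(-4))) = √(6480 + 40*8) = √(6480 + 320) = √6800 = 20*√17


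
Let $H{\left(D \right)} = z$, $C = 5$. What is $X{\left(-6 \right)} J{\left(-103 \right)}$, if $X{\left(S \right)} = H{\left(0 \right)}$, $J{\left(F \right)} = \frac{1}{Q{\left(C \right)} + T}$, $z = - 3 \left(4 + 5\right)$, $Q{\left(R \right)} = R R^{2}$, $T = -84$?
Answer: $- \frac{27}{41} \approx -0.65854$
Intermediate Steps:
$Q{\left(R \right)} = R^{3}$
$z = -27$ ($z = \left(-3\right) 9 = -27$)
$H{\left(D \right)} = -27$
$J{\left(F \right)} = \frac{1}{41}$ ($J{\left(F \right)} = \frac{1}{5^{3} - 84} = \frac{1}{125 - 84} = \frac{1}{41}$)
$X{\left(S \right)} = -27$
$X{\left(-6 \right)} J{\left(-103 \right)} = \left(-27\right) \frac{1}{41} = - \frac{27}{41}$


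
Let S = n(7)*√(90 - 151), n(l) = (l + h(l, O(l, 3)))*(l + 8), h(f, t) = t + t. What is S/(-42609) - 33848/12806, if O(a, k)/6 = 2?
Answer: -16924/6403 - 155*I*√61/14203 ≈ -2.6431 - 0.085235*I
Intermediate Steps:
O(a, k) = 12 (O(a, k) = 6*2 = 12)
h(f, t) = 2*t
n(l) = (8 + l)*(24 + l) (n(l) = (l + 2*12)*(l + 8) = (l + 24)*(8 + l) = (24 + l)*(8 + l) = (8 + l)*(24 + l))
S = 465*I*√61 (S = (192 + 7² + 32*7)*√(90 - 151) = (192 + 49 + 224)*√(-61) = 465*(I*√61) = 465*I*√61 ≈ 3631.8*I)
S/(-42609) - 33848/12806 = (465*I*√61)/(-42609) - 33848/12806 = (465*I*√61)*(-1/42609) - 33848*1/12806 = -155*I*√61/14203 - 16924/6403 = -16924/6403 - 155*I*√61/14203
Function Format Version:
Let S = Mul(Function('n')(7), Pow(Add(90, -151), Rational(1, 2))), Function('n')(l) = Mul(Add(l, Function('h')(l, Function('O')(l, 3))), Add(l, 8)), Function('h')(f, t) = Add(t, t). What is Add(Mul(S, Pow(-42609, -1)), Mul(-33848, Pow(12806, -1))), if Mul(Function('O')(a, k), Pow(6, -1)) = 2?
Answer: Add(Rational(-16924, 6403), Mul(Rational(-155, 14203), I, Pow(61, Rational(1, 2)))) ≈ Add(-2.6431, Mul(-0.085235, I))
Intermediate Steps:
Function('O')(a, k) = 12 (Function('O')(a, k) = Mul(6, 2) = 12)
Function('h')(f, t) = Mul(2, t)
Function('n')(l) = Mul(Add(8, l), Add(24, l)) (Function('n')(l) = Mul(Add(l, Mul(2, 12)), Add(l, 8)) = Mul(Add(l, 24), Add(8, l)) = Mul(Add(24, l), Add(8, l)) = Mul(Add(8, l), Add(24, l)))
S = Mul(465, I, Pow(61, Rational(1, 2))) (S = Mul(Add(192, Pow(7, 2), Mul(32, 7)), Pow(Add(90, -151), Rational(1, 2))) = Mul(Add(192, 49, 224), Pow(-61, Rational(1, 2))) = Mul(465, Mul(I, Pow(61, Rational(1, 2)))) = Mul(465, I, Pow(61, Rational(1, 2))) ≈ Mul(3631.8, I))
Add(Mul(S, Pow(-42609, -1)), Mul(-33848, Pow(12806, -1))) = Add(Mul(Mul(465, I, Pow(61, Rational(1, 2))), Pow(-42609, -1)), Mul(-33848, Pow(12806, -1))) = Add(Mul(Mul(465, I, Pow(61, Rational(1, 2))), Rational(-1, 42609)), Mul(-33848, Rational(1, 12806))) = Add(Mul(Rational(-155, 14203), I, Pow(61, Rational(1, 2))), Rational(-16924, 6403)) = Add(Rational(-16924, 6403), Mul(Rational(-155, 14203), I, Pow(61, Rational(1, 2))))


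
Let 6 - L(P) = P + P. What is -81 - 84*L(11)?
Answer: 1263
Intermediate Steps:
L(P) = 6 - 2*P (L(P) = 6 - (P + P) = 6 - 2*P)
-81 - 84*L(11) = -81 - 84*(6 - 2*11) = -81 - 84*(6 - 22) = -81 - 84*(-16) = -81 + 1344 = 1263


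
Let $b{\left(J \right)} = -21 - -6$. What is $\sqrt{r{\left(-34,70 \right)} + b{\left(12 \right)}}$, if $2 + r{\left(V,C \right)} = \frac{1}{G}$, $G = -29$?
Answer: $\frac{i \sqrt{14326}}{29} \approx 4.1273 i$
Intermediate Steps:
$b{\left(J \right)} = -15$ ($b{\left(J \right)} = -21 + 6 = -15$)
$r{\left(V,C \right)} = - \frac{59}{29}$ ($r{\left(V,C \right)} = -2 + \frac{1}{-29} = -2 - \frac{1}{29} = - \frac{59}{29}$)
$\sqrt{r{\left(-34,70 \right)} + b{\left(12 \right)}} = \sqrt{- \frac{59}{29} - 15} = \sqrt{- \frac{494}{29}} = \frac{i \sqrt{14326}}{29}$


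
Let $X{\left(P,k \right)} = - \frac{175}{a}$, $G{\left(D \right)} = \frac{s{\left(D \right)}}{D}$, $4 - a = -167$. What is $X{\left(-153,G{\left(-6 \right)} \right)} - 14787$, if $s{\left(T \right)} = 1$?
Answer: $- \frac{2528752}{171} \approx -14788.0$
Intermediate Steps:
$a = 171$ ($a = 4 - -167 = 4 + 167 = 171$)
$G{\left(D \right)} = \frac{1}{D}$ ($G{\left(D \right)} = 1 \frac{1}{D} = \frac{1}{D}$)
$X{\left(P,k \right)} = - \frac{175}{171}$
$X{\left(-153,G{\left(-6 \right)} \right)} - 14787 = - \frac{175}{171} - 14787 = - \frac{2528752}{171}$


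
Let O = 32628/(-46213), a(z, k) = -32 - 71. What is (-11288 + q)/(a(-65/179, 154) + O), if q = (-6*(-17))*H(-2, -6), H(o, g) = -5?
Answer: 545220974/4792567 ≈ 113.76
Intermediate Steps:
a(z, k) = -103
O = -32628/46213 (O = 32628*(-1/46213) = -32628/46213 ≈ -0.70603)
q = -510 (q = -6*(-17)*(-5) = 102*(-5) = -510)
(-11288 + q)/(a(-65/179, 154) + O) = (-11288 - 510)/(-103 - 32628/46213) = -11798/(-4792567/46213) = -11798*(-46213/4792567) = 545220974/4792567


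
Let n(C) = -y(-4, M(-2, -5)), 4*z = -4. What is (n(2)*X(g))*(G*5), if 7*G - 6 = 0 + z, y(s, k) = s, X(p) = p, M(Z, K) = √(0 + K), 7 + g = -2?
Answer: -900/7 ≈ -128.57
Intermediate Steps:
z = -1 (z = (¼)*(-4) = -1)
g = -9 (g = -7 - 2 = -9)
M(Z, K) = √K
G = 5/7 (G = 6/7 + (0 - 1)/7 = 6/7 + (⅐)*(-1) = 6/7 - ⅐ = 5/7 ≈ 0.71429)
n(C) = 4 (n(C) = -1*(-4) = 4)
(n(2)*X(g))*(G*5) = (4*(-9))*((5/7)*5) = -36*25/7 = -900/7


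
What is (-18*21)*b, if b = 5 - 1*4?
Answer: -378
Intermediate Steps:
b = 1 (b = 5 - 4 = 1)
(-18*21)*b = -18*21*1 = -378*1 = -378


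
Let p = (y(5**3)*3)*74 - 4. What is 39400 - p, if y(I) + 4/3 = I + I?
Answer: -15800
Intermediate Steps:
y(I) = -4/3 + 2*I (y(I) = -4/3 + (I + I) = -4/3 + 2*I)
p = 55200 (p = ((-4/3 + 2*5**3)*3)*74 - 4 = ((-4/3 + 2*125)*3)*74 - 4 = ((-4/3 + 250)*3)*74 - 4 = ((746/3)*3)*74 - 4 = 746*74 - 4 = 55204 - 4 = 55200)
39400 - p = 39400 - 1*55200 = 39400 - 55200 = -15800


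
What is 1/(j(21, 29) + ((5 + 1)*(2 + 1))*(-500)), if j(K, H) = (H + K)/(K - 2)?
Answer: -19/170950 ≈ -0.00011114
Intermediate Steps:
j(K, H) = (H + K)/(-2 + K)
1/(j(21, 29) + ((5 + 1)*(2 + 1))*(-500)) = 1/((29 + 21)/(-2 + 21) + ((5 + 1)*(2 + 1))*(-500)) = 1/(50/19 + (6*3)*(-500)) = 1/((1/19)*50 + 18*(-500)) = 1/(50/19 - 9000) = 1/(-170950/19) = -19/170950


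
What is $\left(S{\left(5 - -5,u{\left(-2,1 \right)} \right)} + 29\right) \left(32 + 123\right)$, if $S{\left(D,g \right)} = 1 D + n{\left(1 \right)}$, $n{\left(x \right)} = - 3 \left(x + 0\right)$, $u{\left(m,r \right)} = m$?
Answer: $5580$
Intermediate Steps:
$n{\left(x \right)} = - 3 x$
$S{\left(D,g \right)} = -3 + D$ ($S{\left(D,g \right)} = 1 D - 3 = D - 3 = -3 + D$)
$\left(S{\left(5 - -5,u{\left(-2,1 \right)} \right)} + 29\right) \left(32 + 123\right) = \left(\left(-3 + \left(5 - -5\right)\right) + 29\right) \left(32 + 123\right) = \left(\left(-3 + \left(5 + 5\right)\right) + 29\right) 155 = \left(\left(-3 + 10\right) + 29\right) 155 = \left(7 + 29\right) 155 = 36 \cdot 155 = 5580$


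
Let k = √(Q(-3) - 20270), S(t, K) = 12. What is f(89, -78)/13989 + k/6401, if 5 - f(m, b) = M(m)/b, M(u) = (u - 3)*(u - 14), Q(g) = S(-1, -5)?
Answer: 380/60619 + I*√20258/6401 ≈ 0.0062687 + 0.022236*I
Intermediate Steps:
Q(g) = 12
k = I*√20258 (k = √(12 - 20270) = √(-20258) = I*√20258 ≈ 142.33*I)
M(u) = (-14 + u)*(-3 + u) (M(u) = (-3 + u)*(-14 + u) = (-14 + u)*(-3 + u))
f(m, b) = 5 - (42 + m² - 17*m)/b
f(89, -78)/13989 + k/6401 = ((-42 - 1*89² + 5*(-78) + 17*89)/(-78))/13989 + (I*√20258)/6401 = -(-42 - 1*7921 - 390 + 1513)/78*(1/13989) + (I*√20258)*(1/6401) = -(-42 - 7921 - 390 + 1513)/78*(1/13989) + I*√20258/6401 = -1/78*(-6840)*(1/13989) + I*√20258/6401 = (1140/13)*(1/13989) + I*√20258/6401 = 380/60619 + I*√20258/6401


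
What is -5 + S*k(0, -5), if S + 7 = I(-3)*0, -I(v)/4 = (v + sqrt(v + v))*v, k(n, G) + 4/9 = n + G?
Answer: 298/9 ≈ 33.111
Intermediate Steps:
k(n, G) = -4/9 + G + n (k(n, G) = -4/9 + (n + G) = -4/9 + (G + n) = -4/9 + G + n)
I(v) = -4*v*(v + sqrt(2)*sqrt(v)) (I(v) = -4*(v + sqrt(v + v))*v = -4*(v + sqrt(2*v))*v = -4*(v + sqrt(2)*sqrt(v))*v = -4*v*(v + sqrt(2)*sqrt(v)))
S = -7 (S = -7 + (-4*(-3)**2 - 4*sqrt(2)*(-3)**(3/2))*0 = -7 + (-4*9 - 4*sqrt(2)*(-3*I*sqrt(3)))*0 = -7 + (-36 + 12*I*sqrt(6))*0 = -7 + 0 = -7)
-5 + S*k(0, -5) = -5 - 7*(-4/9 - 5 + 0) = -5 - 7*(-49/9) = -5 + 343/9 = 298/9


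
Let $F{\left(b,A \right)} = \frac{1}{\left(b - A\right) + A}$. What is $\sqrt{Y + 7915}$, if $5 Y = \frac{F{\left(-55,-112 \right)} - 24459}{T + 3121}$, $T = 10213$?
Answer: $\frac{2 \sqrt{266046216265731}}{366685} \approx 88.964$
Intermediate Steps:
$F{\left(b,A \right)} = \frac{1}{b}$
$Y = - \frac{672623}{1833425}$ ($Y = \frac{\left(\frac{1}{-55} - 24459\right) \frac{1}{10213 + 3121}}{5} = \frac{\left(- \frac{1}{55} - 24459\right) \frac{1}{13334}}{5} = \frac{\left(- \frac{1345246}{55}\right) \frac{1}{13334}}{5} = \frac{1}{5} \left(- \frac{672623}{366685}\right) = - \frac{672623}{1833425} \approx -0.36687$)
$\sqrt{Y + 7915} = \sqrt{- \frac{672623}{1833425} + 7915} = \sqrt{\frac{14510886252}{1833425}} = \frac{2 \sqrt{266046216265731}}{366685}$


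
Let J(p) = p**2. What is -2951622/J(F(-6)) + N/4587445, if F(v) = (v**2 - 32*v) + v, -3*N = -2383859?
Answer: -60816403379/1018412790 ≈ -59.717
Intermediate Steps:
N = 2383859/3 (N = -1/3*(-2383859) = 2383859/3 ≈ 7.9462e+5)
F(v) = v**2 - 31*v
-2951622/J(F(-6)) + N/4587445 = -2951622*1/(36*(-31 - 6)**2) + (2383859/3)/4587445 = -2951622/((-6*(-37))**2) + (2383859/3)*(1/4587445) = -2951622/(222**2) + 2383859/13762335 = -2951622/49284 + 2383859/13762335 = -2951622*1/49284 + 2383859/13762335 = -163979/2738 + 2383859/13762335 = -60816403379/1018412790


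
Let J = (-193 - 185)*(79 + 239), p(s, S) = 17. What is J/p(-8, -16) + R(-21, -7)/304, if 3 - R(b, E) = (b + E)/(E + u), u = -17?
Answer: -219251909/31008 ≈ -7070.8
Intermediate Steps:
J = -120204 (J = -378*318 = -120204)
R(b, E) = 3 - (E + b)/(-17 + E) (R(b, E) = 3 - (b + E)/(E - 17) = 3 - (E + b)/(-17 + E))
J/p(-8, -16) + R(-21, -7)/304 = -120204/17 + ((-51 - 1*(-21) + 2*(-7))/(-17 - 7))/304 = -120204*1/17 + ((-51 + 21 - 14)/(-24))*(1/304) = -120204/17 - 1/24*(-44)*(1/304) = -120204/17 + (11/6)*(1/304) = -120204/17 + 11/1824 = -219251909/31008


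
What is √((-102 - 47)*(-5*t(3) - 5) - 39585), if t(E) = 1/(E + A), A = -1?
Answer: I*√153870/2 ≈ 196.13*I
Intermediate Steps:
t(E) = 1/(-1 + E) (t(E) = 1/(E - 1) = 1/(-1 + E))
√((-102 - 47)*(-5*t(3) - 5) - 39585) = √((-102 - 47)*(-5/(-1 + 3) - 5) - 39585) = √(-149*(-5/2 - 5) - 39585) = √(-149*(-15/2) - 39585) = √(2235/2 - 39585) = √(-76935/2) = I*√153870/2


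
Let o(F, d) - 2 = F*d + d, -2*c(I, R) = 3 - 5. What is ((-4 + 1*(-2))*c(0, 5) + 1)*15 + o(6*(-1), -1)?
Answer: -68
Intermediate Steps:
c(I, R) = 1 (c(I, R) = -(3 - 5)/2 = -½*(-2) = 1)
o(F, d) = 2 + d + F*d (o(F, d) = 2 + (F*d + d) = 2 + (d + F*d) = 2 + d + F*d)
((-4 + 1*(-2))*c(0, 5) + 1)*15 + o(6*(-1), -1) = ((-4 + 1*(-2))*1 + 1)*15 + (2 - 1 + (6*(-1))*(-1)) = ((-4 - 2)*1 + 1)*15 + (2 - 1 - 6*(-1)) = (-6*1 + 1)*15 + (2 - 1 + 6) = (-6 + 1)*15 + 7 = -5*15 + 7 = -75 + 7 = -68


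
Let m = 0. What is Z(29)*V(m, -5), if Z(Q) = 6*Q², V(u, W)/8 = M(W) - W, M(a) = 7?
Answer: 484416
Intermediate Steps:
V(u, W) = 56 - 8*W (V(u, W) = 8*(7 - W) = 56 - 8*W)
Z(29)*V(m, -5) = (6*29²)*(56 - 8*(-5)) = (6*841)*(56 + 40) = 5046*96 = 484416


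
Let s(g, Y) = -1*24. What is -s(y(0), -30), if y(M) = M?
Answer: 24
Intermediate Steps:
s(g, Y) = -24
-s(y(0), -30) = -1*(-24) = 24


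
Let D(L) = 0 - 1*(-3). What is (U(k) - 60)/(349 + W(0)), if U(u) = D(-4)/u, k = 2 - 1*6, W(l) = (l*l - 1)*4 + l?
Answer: -81/460 ≈ -0.17609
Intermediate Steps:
D(L) = 3 (D(L) = 0 + 3 = 3)
W(l) = -4 + l + 4*l² (W(l) = (l² - 1)*4 + l = (-1 + l²)*4 + l = (-4 + 4*l²) + l = -4 + l + 4*l²)
k = -4 (k = 2 - 6 = -4)
U(u) = 3/u
(U(k) - 60)/(349 + W(0)) = (3/(-4) - 60)/(349 + (-4 + 0 + 4*0²)) = (3*(-¼) - 60)/(349 + (-4 + 0 + 4*0)) = (-¾ - 60)/(349 + (-4 + 0 + 0)) = -243/(4*(349 - 4)) = -243/4/345 = -243/4*1/345 = -81/460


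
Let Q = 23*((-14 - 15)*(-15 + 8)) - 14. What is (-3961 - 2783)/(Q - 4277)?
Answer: -1124/63 ≈ -17.841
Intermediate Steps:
Q = 4655 (Q = 23*(-29*(-7)) - 14 = 23*203 - 14 = 4669 - 14 = 4655)
(-3961 - 2783)/(Q - 4277) = (-3961 - 2783)/(4655 - 4277) = -6744/378 = -6744*1/378 = -1124/63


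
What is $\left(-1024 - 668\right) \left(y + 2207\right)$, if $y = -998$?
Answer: $-2045628$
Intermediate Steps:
$\left(-1024 - 668\right) \left(y + 2207\right) = \left(-1024 - 668\right) \left(-998 + 2207\right) = \left(-1692\right) 1209 = -2045628$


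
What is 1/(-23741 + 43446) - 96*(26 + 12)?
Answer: -71883839/19705 ≈ -3648.0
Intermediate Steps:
1/(-23741 + 43446) - 96*(26 + 12) = 1/19705 - 96*38 = 1/19705 - 3648 = -71883839/19705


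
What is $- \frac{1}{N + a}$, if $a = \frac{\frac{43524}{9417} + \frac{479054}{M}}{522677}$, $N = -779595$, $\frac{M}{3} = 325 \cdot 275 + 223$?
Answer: $\frac{220502886993891}{171902948183300747216} \approx 1.2827 \cdot 10^{-6}$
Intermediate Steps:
$M = 268794$ ($M = 3 \left(325 \cdot 275 + 223\right) = 3 \left(89375 + 223\right) = 3 \cdot 89598 = 268794$)
$a = \frac{2701706929}{220502886993891}$ ($a = \frac{\frac{43524}{9417} + \frac{479054}{268794}}{522677} = \left(43524 \cdot \frac{1}{9417} + 479054 \cdot \frac{1}{268794}\right) \frac{1}{522677} = \left(\frac{14508}{3139} + \frac{239527}{134397}\right) \frac{1}{522677} = \frac{2701706929}{421872183} \cdot \frac{1}{522677} = \frac{2701706929}{220502886993891} \approx 1.2252 \cdot 10^{-5}$)
$- \frac{1}{N + a} = - \frac{1}{-779595 + \frac{2701706929}{220502886993891}} = - \frac{1}{- \frac{171902948183300747216}{220502886993891}} = \left(-1\right) \left(- \frac{220502886993891}{171902948183300747216}\right) = \frac{220502886993891}{171902948183300747216}$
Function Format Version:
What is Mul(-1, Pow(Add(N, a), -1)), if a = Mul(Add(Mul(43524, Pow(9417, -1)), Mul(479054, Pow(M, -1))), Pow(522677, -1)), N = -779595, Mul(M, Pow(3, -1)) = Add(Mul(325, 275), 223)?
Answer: Rational(220502886993891, 171902948183300747216) ≈ 1.2827e-6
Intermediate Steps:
M = 268794 (M = Mul(3, Add(Mul(325, 275), 223)) = Mul(3, Add(89375, 223)) = Mul(3, 89598) = 268794)
a = Rational(2701706929, 220502886993891) (a = Mul(Add(Mul(43524, Pow(9417, -1)), Mul(479054, Pow(268794, -1))), Pow(522677, -1)) = Mul(Add(Mul(43524, Rational(1, 9417)), Mul(479054, Rational(1, 268794))), Rational(1, 522677)) = Mul(Add(Rational(14508, 3139), Rational(239527, 134397)), Rational(1, 522677)) = Mul(Rational(2701706929, 421872183), Rational(1, 522677)) = Rational(2701706929, 220502886993891) ≈ 1.2252e-5)
Mul(-1, Pow(Add(N, a), -1)) = Mul(-1, Pow(Add(-779595, Rational(2701706929, 220502886993891)), -1)) = Mul(-1, Pow(Rational(-171902948183300747216, 220502886993891), -1)) = Mul(-1, Rational(-220502886993891, 171902948183300747216)) = Rational(220502886993891, 171902948183300747216)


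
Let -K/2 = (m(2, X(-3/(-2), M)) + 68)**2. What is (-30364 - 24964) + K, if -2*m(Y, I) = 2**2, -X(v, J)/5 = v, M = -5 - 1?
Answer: -64040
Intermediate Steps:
M = -6
X(v, J) = -5*v
m(Y, I) = -2 (m(Y, I) = -1/2*2**2 = -1/2*4 = -2)
K = -8712 (K = -2*(-2 + 68)**2 = -2*66**2 = -2*4356 = -8712)
(-30364 - 24964) + K = (-30364 - 24964) - 8712 = -55328 - 8712 = -64040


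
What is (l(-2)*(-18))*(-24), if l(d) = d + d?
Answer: -1728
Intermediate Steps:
l(d) = 2*d
(l(-2)*(-18))*(-24) = ((2*(-2))*(-18))*(-24) = -4*(-18)*(-24) = 72*(-24) = -1728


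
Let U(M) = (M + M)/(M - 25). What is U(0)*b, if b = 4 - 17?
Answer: 0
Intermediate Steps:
U(M) = 2*M/(-25 + M) (U(M) = (2*M)/(-25 + M) = 2*M/(-25 + M))
b = -13
U(0)*b = (2*0/(-25 + 0))*(-13) = (2*0/(-25))*(-13) = (2*0*(-1/25))*(-13) = 0*(-13) = 0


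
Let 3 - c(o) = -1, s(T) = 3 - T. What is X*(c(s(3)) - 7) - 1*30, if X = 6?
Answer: -48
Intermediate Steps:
c(o) = 4 (c(o) = 3 - 1*(-1) = 3 + 1 = 4)
X*(c(s(3)) - 7) - 1*30 = 6*(4 - 7) - 1*30 = 6*(-3) - 30 = -18 - 30 = -48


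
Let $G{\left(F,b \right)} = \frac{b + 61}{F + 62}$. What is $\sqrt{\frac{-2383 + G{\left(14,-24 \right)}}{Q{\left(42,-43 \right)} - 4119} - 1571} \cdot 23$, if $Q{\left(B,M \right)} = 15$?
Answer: $\frac{23 i \sqrt{326546742}}{456} \approx 911.46 i$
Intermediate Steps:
$G{\left(F,b \right)} = \frac{61 + b}{62 + F}$
$\sqrt{\frac{-2383 + G{\left(14,-24 \right)}}{Q{\left(42,-43 \right)} - 4119} - 1571} \cdot 23 = \sqrt{\frac{-2383 + \frac{61 - 24}{62 + 14}}{15 - 4119} - 1571} \cdot 23 = \sqrt{\frac{-2383 + \frac{1}{76} \cdot 37}{-4104} - 1571} \cdot 23 = \sqrt{\left(-2383 + \frac{1}{76} \cdot 37\right) \left(- \frac{1}{4104}\right) - 1571} \cdot 23 = \sqrt{\left(-2383 + \frac{37}{76}\right) \left(- \frac{1}{4104}\right) - 1571} \cdot 23 = \sqrt{\left(- \frac{181071}{76}\right) \left(- \frac{1}{4104}\right) - 1571} \cdot 23 = \sqrt{\frac{20119}{34656} - 1571} \cdot 23 = \sqrt{- \frac{54424457}{34656}} \cdot 23 = \frac{i \sqrt{326546742}}{456} \cdot 23 = \frac{23 i \sqrt{326546742}}{456}$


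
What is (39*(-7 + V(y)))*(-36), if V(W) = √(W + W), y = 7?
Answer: 9828 - 1404*√14 ≈ 4574.7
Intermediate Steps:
V(W) = √2*√W (V(W) = √(2*W) = √2*√W)
(39*(-7 + V(y)))*(-36) = (39*(-7 + √2*√7))*(-36) = (39*(-7 + √14))*(-36) = (-273 + 39*√14)*(-36) = 9828 - 1404*√14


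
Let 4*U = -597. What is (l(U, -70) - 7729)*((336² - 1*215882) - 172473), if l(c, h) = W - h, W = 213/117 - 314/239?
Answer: 19663590030544/9321 ≈ 2.1096e+9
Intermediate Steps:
U = -597/4 (U = (¼)*(-597) = -597/4 ≈ -149.25)
W = 4723/9321 (W = 213*(1/117) - 314*1/239 = 71/39 - 314/239 = 4723/9321 ≈ 0.50671)
l(c, h) = 4723/9321 - h
(l(U, -70) - 7729)*((336² - 1*215882) - 172473) = ((4723/9321 - 1*(-70)) - 7729)*((336² - 1*215882) - 172473) = ((4723/9321 + 70) - 7729)*((112896 - 215882) - 172473) = (657193/9321 - 7729)*(-102986 - 172473) = -71384816/9321*(-275459) = 19663590030544/9321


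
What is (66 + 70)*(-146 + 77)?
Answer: -9384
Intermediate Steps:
(66 + 70)*(-146 + 77) = 136*(-69) = -9384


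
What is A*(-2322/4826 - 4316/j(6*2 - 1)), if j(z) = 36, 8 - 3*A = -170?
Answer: -465305528/65151 ≈ -7142.0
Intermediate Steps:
A = 178/3 (A = 8/3 - ⅓*(-170) = 8/3 + 170/3 = 178/3 ≈ 59.333)
A*(-2322/4826 - 4316/j(6*2 - 1)) = 178*(-2322/4826 - 4316/36)/3 = 178*(-2322*1/4826 - 4316*1/36)/3 = 178*(-1161/2413 - 1079/9)/3 = (178/3)*(-2614076/21717) = -465305528/65151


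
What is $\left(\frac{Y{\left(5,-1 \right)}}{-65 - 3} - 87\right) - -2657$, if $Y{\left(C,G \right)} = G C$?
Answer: $\frac{174765}{68} \approx 2570.1$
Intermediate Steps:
$Y{\left(C,G \right)} = C G$
$\left(\frac{Y{\left(5,-1 \right)}}{-65 - 3} - 87\right) - -2657 = \left(\frac{5 \left(-1\right)}{-65 - 3} - 87\right) - -2657 = \left(\frac{1}{-68} \left(-5\right) - 87\right) + 2657 = \left(\left(- \frac{1}{68}\right) \left(-5\right) - 87\right) + 2657 = \left(\frac{5}{68} - 87\right) + 2657 = - \frac{5911}{68} + 2657 = \frac{174765}{68}$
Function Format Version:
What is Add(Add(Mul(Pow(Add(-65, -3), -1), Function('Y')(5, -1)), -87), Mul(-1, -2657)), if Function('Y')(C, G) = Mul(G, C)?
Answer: Rational(174765, 68) ≈ 2570.1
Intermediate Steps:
Function('Y')(C, G) = Mul(C, G)
Add(Add(Mul(Pow(Add(-65, -3), -1), Function('Y')(5, -1)), -87), Mul(-1, -2657)) = Add(Add(Mul(Pow(Add(-65, -3), -1), Mul(5, -1)), -87), Mul(-1, -2657)) = Add(Add(Mul(Pow(-68, -1), -5), -87), 2657) = Add(Add(Mul(Rational(-1, 68), -5), -87), 2657) = Add(Add(Rational(5, 68), -87), 2657) = Add(Rational(-5911, 68), 2657) = Rational(174765, 68)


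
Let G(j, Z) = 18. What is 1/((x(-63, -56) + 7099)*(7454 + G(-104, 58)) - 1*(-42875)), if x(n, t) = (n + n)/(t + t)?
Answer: 1/53095009 ≈ 1.8834e-8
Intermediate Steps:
x(n, t) = n/t (x(n, t) = (2*n)/((2*t)) = (2*n)*(1/(2*t)) = n/t)
1/((x(-63, -56) + 7099)*(7454 + G(-104, 58)) - 1*(-42875)) = 1/((-63/(-56) + 7099)*(7454 + 18) - 1*(-42875)) = 1/((-63*(-1/56) + 7099)*7472 + 42875) = 1/((9/8 + 7099)*7472 + 42875) = 1/((56801/8)*7472 + 42875) = 1/(53052134 + 42875) = 1/53095009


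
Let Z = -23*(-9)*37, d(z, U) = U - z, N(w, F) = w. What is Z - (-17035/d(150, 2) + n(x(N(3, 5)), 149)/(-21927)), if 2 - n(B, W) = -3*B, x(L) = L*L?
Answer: 24481434011/3245196 ≈ 7543.9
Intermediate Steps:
x(L) = L²
n(B, W) = 2 + 3*B (n(B, W) = 2 - (-3)*B = 2 + 3*B)
Z = 7659 (Z = 207*37 = 7659)
Z - (-17035/d(150, 2) + n(x(N(3, 5)), 149)/(-21927)) = 7659 - (-17035/(2 - 1*150) + (2 + 3*3²)/(-21927)) = 7659 - (-17035/(2 - 150) + (2 + 3*9)*(-1/21927)) = 7659 - (-17035/(-148) + (2 + 27)*(-1/21927)) = 7659 - (-17035*(-1/148) + 29*(-1/21927)) = 7659 - (17035/148 - 29/21927) = 7659 - 1*373522153/3245196 = 7659 - 373522153/3245196 = 24481434011/3245196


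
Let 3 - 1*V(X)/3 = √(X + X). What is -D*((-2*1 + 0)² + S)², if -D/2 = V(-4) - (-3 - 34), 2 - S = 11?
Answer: 2300 - 300*I*√2 ≈ 2300.0 - 424.26*I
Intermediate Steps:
S = -9 (S = 2 - 1*11 = 2 - 11 = -9)
V(X) = 9 - 3*√2*√X (V(X) = 9 - 3*√(X + X) = 9 - 3*√2*√X)
D = -92 + 12*I*√2 (D = -2*((9 - 3*√2*√(-4)) - (-3 - 34)) = -2*((9 - 3*√2*2*I) - 1*(-37)) = -2*((9 - 6*I*√2) + 37) = -2*(46 - 6*I*√2) = -92 + 12*I*√2 ≈ -92.0 + 16.971*I)
-D*((-2*1 + 0)² + S)² = -(-92 + 12*I*√2)*((-2*1 + 0)² - 9)² = -(-92 + 12*I*√2)*((-2 + 0)² - 9)² = -(-92 + 12*I*√2)*((-2)² - 9)² = -(-92 + 12*I*√2)*(4 - 9)² = -(-92 + 12*I*√2)*(-5)² = -(-92 + 12*I*√2)*25 = -(-2300 + 300*I*√2) = 2300 - 300*I*√2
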